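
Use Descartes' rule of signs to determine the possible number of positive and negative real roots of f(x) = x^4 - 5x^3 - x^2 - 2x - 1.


Descartes' rule of signs:

For positive roots, count sign changes in f(x) = x^4 - 5x^3 - x^2 - 2x - 1:
Signs of coefficients: +, -, -, -, -
Number of sign changes: 1
Possible positive real roots: 1

For negative roots, examine f(-x) = x^4 + 5x^3 - x^2 + 2x - 1:
Signs of coefficients: +, +, -, +, -
Number of sign changes: 3
Possible negative real roots: 3, 1

Positive roots: 1; Negative roots: 3 or 1


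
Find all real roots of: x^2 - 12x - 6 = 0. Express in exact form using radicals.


Using the quadratic formula: x = (-b ± sqrt(b^2 - 4ac)) / (2a)
Here a = 1, b = -12, c = -6
Discriminant = b^2 - 4ac = (-12)^2 - 4(1)(-6) = 144 + 24 = 168
Since discriminant = 168 > 0, there are two real roots.
x = (12 ± 2*sqrt(42)) / 2
Simplifying: x = 6 ± sqrt(42)
Numerically: x ≈ 12.4807 or x ≈ -0.4807

x = 6 + sqrt(42) or x = 6 - sqrt(42)


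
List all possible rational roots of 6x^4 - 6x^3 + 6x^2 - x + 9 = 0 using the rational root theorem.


Rational root theorem: possible roots are ±p/q where:
  p divides the constant term (9): p ∈ {1, 3, 9}
  q divides the leading coefficient (6): q ∈ {1, 2, 3, 6}

All possible rational roots: -9, -9/2, -3, -3/2, -1, -1/2, -1/3, -1/6, 1/6, 1/3, 1/2, 1, 3/2, 3, 9/2, 9

-9, -9/2, -3, -3/2, -1, -1/2, -1/3, -1/6, 1/6, 1/3, 1/2, 1, 3/2, 3, 9/2, 9


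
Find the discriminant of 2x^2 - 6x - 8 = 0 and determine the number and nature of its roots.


For ax^2 + bx + c = 0, discriminant D = b^2 - 4ac
Here a = 2, b = -6, c = -8
D = (-6)^2 - 4(2)(-8) = 36 + 64 = 100

D = 100 > 0 and is a perfect square (sqrt = 10)
The equation has 2 distinct real rational roots.

Discriminant = 100, 2 distinct real rational roots


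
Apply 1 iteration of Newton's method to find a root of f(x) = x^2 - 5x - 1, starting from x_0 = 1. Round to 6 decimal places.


Newton's method: x_(n+1) = x_n - f(x_n)/f'(x_n)
f(x) = x^2 - 5x - 1
f'(x) = 2x - 5

Iteration 1:
  f(1.000000) = -5.000000
  f'(1.000000) = -3.000000
  x_1 = 1.000000 - (-5.000000)/(-3.000000) = -0.666667

x_1 = -0.666667


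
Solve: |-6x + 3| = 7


An absolute value equation |expr| = 7 gives two cases:
Case 1: -6x + 3 = 7
  -6x = 4, so x = -2/3
Case 2: -6x + 3 = -7
  -6x = -10, so x = 5/3

x = -2/3, x = 5/3


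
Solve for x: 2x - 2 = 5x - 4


Starting with: 2x - 2 = 5x - 4
Move all x terms to left: (2 - 5)x = -4 + 2
Simplify: -3x = -2
Divide both sides by -3: x = 2/3

x = 2/3


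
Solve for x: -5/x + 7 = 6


Subtract 7 from both sides: -5/x = -1
Multiply both sides by x: -5 = -1 * x
Divide by -1: x = 5

x = 5


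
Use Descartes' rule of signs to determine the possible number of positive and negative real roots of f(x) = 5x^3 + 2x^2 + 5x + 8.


Descartes' rule of signs:

For positive roots, count sign changes in f(x) = 5x^3 + 2x^2 + 5x + 8:
Signs of coefficients: +, +, +, +
Number of sign changes: 0
Possible positive real roots: 0

For negative roots, examine f(-x) = -5x^3 + 2x^2 - 5x + 8:
Signs of coefficients: -, +, -, +
Number of sign changes: 3
Possible negative real roots: 3, 1

Positive roots: 0; Negative roots: 3 or 1


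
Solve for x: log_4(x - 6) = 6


Convert to exponential form: x - 6 = 4^6 = 4096
x = 4096 + 6 = 4102
Check: log_4(4102 - 6) = log_4(4096) = log_4(4096) = 6 ✓

x = 4102


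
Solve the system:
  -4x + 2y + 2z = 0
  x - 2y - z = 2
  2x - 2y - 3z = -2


Using Cramer's rule. Expand each determinant along the first row.
D  = (-4)*[(-2)*(-3) - (-1)*(-2)] - 2*[1*(-3) - (-1)*2] + 2*[1*(-2) - (-2)*2]
  = (-4)*(4) - 2*(-1) + 2*(2) = -10
Dx = 0*[(-2)*(-3) - (-1)*(-2)] - 2*[2*(-3) - (-1)*(-2)] + 2*[2*(-2) - (-2)*(-2)]
  = 0*(4) - 2*(-8) + 2*(-8) = 0
Dy = (-4)*[2*(-3) - (-1)*(-2)] - 0*[1*(-3) - (-1)*2] + 2*[1*(-2) - 2*2]
  = (-4)*(-8) - 0*(-1) + 2*(-6) = 20
Dz = (-4)*[(-2)*(-2) - 2*(-2)] - 2*[1*(-2) - 2*2] + 0*[1*(-2) - (-2)*2]
  = (-4)*(8) - 2*(-6) + 0*(2) = -20
x = Dx/D = 0/-10 = 0, y = Dy/D = 20/-10 = -2, z = Dz/D = -20/-10 = 2
Check eq1: (-4)(0) + (2)(-2) + (2)(2) = 0 = 0 ✓
Check eq2: (1)(0) + (-2)(-2) + (-1)(2) = 2 = 2 ✓
Check eq3: (2)(0) + (-2)(-2) + (-3)(2) = -2 = -2 ✓

x = 0, y = -2, z = 2


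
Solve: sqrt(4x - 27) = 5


Square both sides: 4x - 27 = 5^2 = 25
4x = 25 + 27 = 52
x = 13
Check: sqrt(4*13 - 27) = sqrt(25) = 5 ✓

x = 13


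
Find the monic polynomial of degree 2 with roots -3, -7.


A monic polynomial with roots -3, -7 is:
p(x) = (x + 3)(x + 7)
After multiplying by (x + 3): x + 3
After multiplying by (x + 7): x^2 + 10x + 21

x^2 + 10x + 21


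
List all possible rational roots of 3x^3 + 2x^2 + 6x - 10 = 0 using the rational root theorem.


Rational root theorem: possible roots are ±p/q where:
  p divides the constant term (-10): p ∈ {1, 2, 5, 10}
  q divides the leading coefficient (3): q ∈ {1, 3}

All possible rational roots: -10, -5, -10/3, -2, -5/3, -1, -2/3, -1/3, 1/3, 2/3, 1, 5/3, 2, 10/3, 5, 10

-10, -5, -10/3, -2, -5/3, -1, -2/3, -1/3, 1/3, 2/3, 1, 5/3, 2, 10/3, 5, 10


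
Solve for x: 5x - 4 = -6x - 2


Starting with: 5x - 4 = -6x - 2
Move all x terms to left: (5 + 6)x = -2 + 4
Simplify: 11x = 2
Divide both sides by 11: x = 2/11

x = 2/11


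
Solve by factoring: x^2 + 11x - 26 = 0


We need two numbers that multiply to -26 and add to 11.
Those numbers are -2 and 13 (since (-2) * 13 = -26 and (-2) + 13 = 11).
So x^2 + 11x - 26 = (x - 2)(x + 13) = 0
Setting each factor to zero: x = 2 or x = -13

x = -13, x = 2


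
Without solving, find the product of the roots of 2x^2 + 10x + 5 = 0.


By Vieta's formulas for ax^2 + bx + c = 0:
  Sum of roots = -b/a
  Product of roots = c/a

Here a = 2, b = 10, c = 5
Sum = -(10)/2 = -5
Product = 5/2 = 5/2

Product = 5/2


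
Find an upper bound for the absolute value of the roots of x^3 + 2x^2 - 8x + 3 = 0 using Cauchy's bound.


Cauchy's bound: all roots r satisfy |r| <= 1 + max(|a_i/a_n|) for i = 0,...,n-1
where a_n is the leading coefficient.

Coefficients: [1, 2, -8, 3]
Leading coefficient a_n = 1
Ratios |a_i/a_n|: 2, 8, 3
Maximum ratio: 8
Cauchy's bound: |r| <= 1 + 8 = 9

Upper bound = 9


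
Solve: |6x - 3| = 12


An absolute value equation |expr| = 12 gives two cases:
Case 1: 6x - 3 = 12
  6x = 15, so x = 5/2
Case 2: 6x - 3 = -12
  6x = -9, so x = -3/2

x = -3/2, x = 5/2


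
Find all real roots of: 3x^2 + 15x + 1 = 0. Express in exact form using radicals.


Using the quadratic formula: x = (-b ± sqrt(b^2 - 4ac)) / (2a)
Here a = 3, b = 15, c = 1
Discriminant = b^2 - 4ac = 15^2 - 4(3)(1) = 225 - 12 = 213
Since discriminant = 213 > 0, there are two real roots.
x = (-15 ± sqrt(213)) / 6
Numerically: x ≈ -0.0676 or x ≈ -4.9324

x = (-15 + sqrt(213)) / 6 or x = (-15 - sqrt(213)) / 6


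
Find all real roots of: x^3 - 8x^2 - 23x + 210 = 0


Let p(x) = x^3 - 8x^2 - 23x + 210. By the rational root theorem (leading coefficient 1), any rational root is an integer divisor of 210: try ±1, ±2, ... in turn.
Test x = 1: value = 180 ≠ 0.
Test x = -1: value = 224 ≠ 0.
Test x = 2: value = 140 ≠ 0.
Test x = -2: value = 216 ≠ 0.
Test x = 3: value = 96 ≠ 0.
Test x = -3: value = 180 ≠ 0.
Test x = 5: value = 20 ≠ 0.
Test x = -5: value = 0 ✓, so (x + 5) is a factor.
Synthetic division by (x + 5): bring down 1; 1(-5) - 8 = -13; (-13)(-5) - 23 = 42; 42(-5) + 210 = 0 → quotient x^2 - 13x + 42, remainder 0.
Solve the quadratic x^2 - 13x + 42 = 0: discriminant = (-13)^2 - 4(1)(42) = 169 - 168 = 1.
sqrt(1) = 1, so x = (13 ± 1)/2: x = 7 or x = 6.

x = -5, x = 6, x = 7


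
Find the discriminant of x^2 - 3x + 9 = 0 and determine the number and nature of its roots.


For ax^2 + bx + c = 0, discriminant D = b^2 - 4ac
Here a = 1, b = -3, c = 9
D = (-3)^2 - 4(1)(9) = 9 - 36 = -27

D = -27 < 0
The equation has no real roots (2 complex conjugate roots).

Discriminant = -27, no real roots (2 complex conjugate roots)


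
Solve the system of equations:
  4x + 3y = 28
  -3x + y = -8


Using Cramer's rule:
Determinant D = (4)(1) - (-3)(3) = 4 + 9 = 13
Dx = (28)(1) - (-8)(3) = 28 + 24 = 52
Dy = (4)(-8) - (-3)(28) = -32 + 84 = 52
x = Dx/D = 52/13 = 4
y = Dy/D = 52/13 = 4

x = 4, y = 4


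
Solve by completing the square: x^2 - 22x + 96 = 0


Start: x^2 - 22x + 96 = 0
Move constant: x^2 - 22x = -96
Half of -22 is -11, squared is 121
Add 121 to both sides: x^2 - 22x + 121 = 25
(x - 11)^2 = 25
x - 11 = ±5
x = 11 + 5 = 16 or x = 11 - 5 = 6

x = 6, x = 16


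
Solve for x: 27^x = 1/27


Express both sides with the same base.
1/27 = 27^(-1)
Since the bases match: x = -1

x = -1


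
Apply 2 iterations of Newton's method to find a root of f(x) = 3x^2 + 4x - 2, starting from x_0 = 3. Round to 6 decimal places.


Newton's method: x_(n+1) = x_n - f(x_n)/f'(x_n)
f(x) = 3x^2 + 4x - 2
f'(x) = 6x + 4

Iteration 1:
  f(3.000000) = 37.000000
  f'(3.000000) = 22.000000
  x_1 = 3.000000 - (37.000000)/(22.000000) = 1.318182

Iteration 2:
  f(1.318182) = 8.485537
  f'(1.318182) = 11.909091
  x_2 = 1.318182 - (8.485537)/(11.909091) = 0.605656

x_2 = 0.605656


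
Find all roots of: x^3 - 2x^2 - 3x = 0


The constant term is 0, so x = 0 is a root. Factor out x:
  x^2 - 2x - 3 = 0
Solve the quadratic x^2 - 2x - 3 = 0: discriminant = (-2)^2 - 4(1)(-3) = 4 + 12 = 16.
sqrt(16) = 4, so x = (2 ± 4)/2: x = 3 or x = -1.
Collecting all roots found:

x = -1, x = 0, x = 3


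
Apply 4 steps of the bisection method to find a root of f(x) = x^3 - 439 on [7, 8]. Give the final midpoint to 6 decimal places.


f(x) = x^3 - 439
f(7) = -96 < 0
f(8) = 73 > 0

Step 1: midpoint = (7.000000 + 8.000000)/2 = 7.500000
  f(7.500000) = -17.125000
  f(mid) < 0, so root is in [7.500000, 8.000000]

Step 2: midpoint = (7.500000 + 8.000000)/2 = 7.750000
  f(7.750000) = 26.484375
  f(mid) > 0, so root is in [7.500000, 7.750000]

Step 3: midpoint = (7.500000 + 7.750000)/2 = 7.625000
  f(7.625000) = 4.322266
  f(mid) > 0, so root is in [7.500000, 7.625000]

Step 4: midpoint = (7.500000 + 7.625000)/2 = 7.562500
  f(7.562500) = -6.489990
  f(mid) < 0, so root is in [7.562500, 7.625000]

midpoint = 7.562500


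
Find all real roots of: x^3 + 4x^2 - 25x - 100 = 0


Let p(x) = x^3 + 4x^2 - 25x - 100. By the rational root theorem (leading coefficient 1), any rational root is an integer divisor of 100: try ±1, ±2, ... in turn.
Test x = 1: value = -120 ≠ 0.
Test x = -1: value = -72 ≠ 0.
Test x = 2: value = -126 ≠ 0.
Test x = -2: value = -42 ≠ 0.
Test x = 4: value = -72 ≠ 0.
Test x = -4: value = 0 ✓, so (x + 4) is a factor.
Synthetic division by (x + 4): bring down 1; 1(-4) + 4 = 0; 0(-4) - 25 = -25; (-25)(-4) - 100 = 0 → quotient x^2 - 25, remainder 0.
Solve the quadratic x^2 - 25 = 0: discriminant = 0^2 - 4(1)(-25) = 0 + 100 = 100.
sqrt(100) = 10, so x = (0 ± 10)/2: x = 5 or x = -5.

x = -5, x = -4, x = 5


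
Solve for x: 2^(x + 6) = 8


Express both sides with the same base.
8 = 2^3
Since the bases match, equate exponents: x + 6 = 3
So x = 3 - (6) = -3

x = -3


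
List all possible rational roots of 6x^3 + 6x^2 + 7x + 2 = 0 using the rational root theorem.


Rational root theorem: possible roots are ±p/q where:
  p divides the constant term (2): p ∈ {1, 2}
  q divides the leading coefficient (6): q ∈ {1, 2, 3, 6}

All possible rational roots: -2, -1, -2/3, -1/2, -1/3, -1/6, 1/6, 1/3, 1/2, 2/3, 1, 2

-2, -1, -2/3, -1/2, -1/3, -1/6, 1/6, 1/3, 1/2, 2/3, 1, 2


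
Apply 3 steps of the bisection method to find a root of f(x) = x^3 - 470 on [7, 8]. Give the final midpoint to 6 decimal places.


f(x) = x^3 - 470
f(7) = -127 < 0
f(8) = 42 > 0

Step 1: midpoint = (7.000000 + 8.000000)/2 = 7.500000
  f(7.500000) = -48.125000
  f(mid) < 0, so root is in [7.500000, 8.000000]

Step 2: midpoint = (7.500000 + 8.000000)/2 = 7.750000
  f(7.750000) = -4.515625
  f(mid) < 0, so root is in [7.750000, 8.000000]

Step 3: midpoint = (7.750000 + 8.000000)/2 = 7.875000
  f(7.875000) = 18.373047
  f(mid) > 0, so root is in [7.750000, 7.875000]

midpoint = 7.875000


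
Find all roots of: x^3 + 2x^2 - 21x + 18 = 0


Let p(x) = x^3 + 2x^2 - 21x + 18. By the rational root theorem (leading coefficient 1), any rational root is an integer divisor of 18: try ±1, ±2, ... in turn.
Test x = 1: value = 0 ✓, so (x - 1) is a factor.
Synthetic division by (x - 1): bring down 1; 1(1) + 2 = 3; 3(1) - 21 = -18; (-18)(1) + 18 = 0 → quotient x^2 + 3x - 18, remainder 0.
Solve the quadratic x^2 + 3x - 18 = 0: discriminant = 3^2 - 4(1)(-18) = 9 + 72 = 81.
sqrt(81) = 9, so x = (-3 ± 9)/2: x = 3 or x = -6.
Collecting all roots found:

x = -6, x = 1, x = 3


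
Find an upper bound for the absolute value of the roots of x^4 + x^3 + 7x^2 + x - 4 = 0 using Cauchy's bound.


Cauchy's bound: all roots r satisfy |r| <= 1 + max(|a_i/a_n|) for i = 0,...,n-1
where a_n is the leading coefficient.

Coefficients: [1, 1, 7, 1, -4]
Leading coefficient a_n = 1
Ratios |a_i/a_n|: 1, 7, 1, 4
Maximum ratio: 7
Cauchy's bound: |r| <= 1 + 7 = 8

Upper bound = 8


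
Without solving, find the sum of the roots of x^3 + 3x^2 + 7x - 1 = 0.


By Vieta's formulas for x^3 + bx^2 + cx + d = 0:
  r1 + r2 + r3 = -b/a = -3
  r1*r2 + r1*r3 + r2*r3 = c/a = 7
  r1*r2*r3 = -d/a = 1


Sum = -3


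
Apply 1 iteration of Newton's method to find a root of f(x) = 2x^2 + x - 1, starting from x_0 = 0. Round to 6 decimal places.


Newton's method: x_(n+1) = x_n - f(x_n)/f'(x_n)
f(x) = 2x^2 + x - 1
f'(x) = 4x + 1

Iteration 1:
  f(0.000000) = -1.000000
  f'(0.000000) = 1.000000
  x_1 = 0.000000 - (-1.000000)/(1.000000) = 1.000000

x_1 = 1.000000


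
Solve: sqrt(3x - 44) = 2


Square both sides: 3x - 44 = 2^2 = 4
3x = 4 + 44 = 48
x = 16
Check: sqrt(3*16 - 44) = sqrt(4) = 2 ✓

x = 16


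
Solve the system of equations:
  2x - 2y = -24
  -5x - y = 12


Using Cramer's rule:
Determinant D = (2)(-1) - (-5)(-2) = -2 - 10 = -12
Dx = (-24)(-1) - (12)(-2) = 24 + 24 = 48
Dy = (2)(12) - (-5)(-24) = 24 - 120 = -96
x = Dx/D = 48/-12 = -4
y = Dy/D = -96/-12 = 8

x = -4, y = 8


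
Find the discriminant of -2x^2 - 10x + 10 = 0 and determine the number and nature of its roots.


For ax^2 + bx + c = 0, discriminant D = b^2 - 4ac
Here a = -2, b = -10, c = 10
D = (-10)^2 - 4(-2)(10) = 100 + 80 = 180

D = 180 > 0 but not a perfect square
The equation has 2 distinct real irrational roots.

Discriminant = 180, 2 distinct real irrational roots


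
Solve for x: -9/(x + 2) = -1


Multiply both sides by (x + 2): -9 = -1(x + 2)
Distribute: -9 = -x - 2
-x = -9 + 2 = -7
x = 7

x = 7


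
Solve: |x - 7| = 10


An absolute value equation |expr| = 10 gives two cases:
Case 1: x - 7 = 10
  x = 17, so x = 17
Case 2: x - 7 = -10
  x = -3, so x = -3

x = -3, x = 17


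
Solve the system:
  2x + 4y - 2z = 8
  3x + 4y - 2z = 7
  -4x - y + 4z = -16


Using Cramer's rule. Expand each determinant along the first row.
D  = 2*[4*4 - (-2)*(-1)] - 4*[3*4 - (-2)*(-4)] + (-2)*[3*(-1) - 4*(-4)]
  = 2*(14) - 4*(4) + (-2)*(13) = -14
Dx = 8*[4*4 - (-2)*(-1)] - 4*[7*4 - (-2)*(-16)] + (-2)*[7*(-1) - 4*(-16)]
  = 8*(14) - 4*(-4) + (-2)*(57) = 14
Dy = 2*[7*4 - (-2)*(-16)] - 8*[3*4 - (-2)*(-4)] + (-2)*[3*(-16) - 7*(-4)]
  = 2*(-4) - 8*(4) + (-2)*(-20) = 0
Dz = 2*[4*(-16) - 7*(-1)] - 4*[3*(-16) - 7*(-4)] + 8*[3*(-1) - 4*(-4)]
  = 2*(-57) - 4*(-20) + 8*(13) = 70
x = Dx/D = 14/-14 = -1, y = Dy/D = 0/-14 = 0, z = Dz/D = 70/-14 = -5
Check eq1: (2)(-1) + (4)(0) + (-2)(-5) = 8 = 8 ✓
Check eq2: (3)(-1) + (4)(0) + (-2)(-5) = 7 = 7 ✓
Check eq3: (-4)(-1) + (-1)(0) + (4)(-5) = -16 = -16 ✓

x = -1, y = 0, z = -5


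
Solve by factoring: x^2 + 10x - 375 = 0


We need two numbers that multiply to -375 and add to 10.
Those numbers are -15 and 25 (since (-15) * 25 = -375 and (-15) + 25 = 10).
So x^2 + 10x - 375 = (x - 15)(x + 25) = 0
Setting each factor to zero: x = 15 or x = -25

x = -25, x = 15


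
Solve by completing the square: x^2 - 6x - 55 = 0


Start: x^2 - 6x - 55 = 0
Move constant: x^2 - 6x = 55
Half of -6 is -3, squared is 9
Add 9 to both sides: x^2 - 6x + 9 = 64
(x - 3)^2 = 64
x - 3 = ±8
x = 3 + 8 = 11 or x = 3 - 8 = -5

x = -5, x = 11


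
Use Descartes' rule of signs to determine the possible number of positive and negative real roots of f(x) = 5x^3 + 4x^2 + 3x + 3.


Descartes' rule of signs:

For positive roots, count sign changes in f(x) = 5x^3 + 4x^2 + 3x + 3:
Signs of coefficients: +, +, +, +
Number of sign changes: 0
Possible positive real roots: 0

For negative roots, examine f(-x) = -5x^3 + 4x^2 - 3x + 3:
Signs of coefficients: -, +, -, +
Number of sign changes: 3
Possible negative real roots: 3, 1

Positive roots: 0; Negative roots: 3 or 1


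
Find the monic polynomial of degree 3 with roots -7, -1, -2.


A monic polynomial with roots -7, -1, -2 is:
p(x) = (x + 7)(x + 1)(x + 2)
After multiplying by (x + 7): x + 7
After multiplying by (x + 1): x^2 + 8x + 7
After multiplying by (x + 2): x^3 + 10x^2 + 23x + 14

x^3 + 10x^2 + 23x + 14


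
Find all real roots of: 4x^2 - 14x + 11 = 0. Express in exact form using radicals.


Using the quadratic formula: x = (-b ± sqrt(b^2 - 4ac)) / (2a)
Here a = 4, b = -14, c = 11
Discriminant = b^2 - 4ac = (-14)^2 - 4(4)(11) = 196 - 176 = 20
Since discriminant = 20 > 0, there are two real roots.
x = (14 ± 2*sqrt(5)) / 8
Simplifying: x = (7 ± sqrt(5)) / 4
Numerically: x ≈ 2.3090 or x ≈ 1.1910

x = (7 + sqrt(5)) / 4 or x = (7 - sqrt(5)) / 4


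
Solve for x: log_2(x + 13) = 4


Convert to exponential form: x + 13 = 2^4 = 16
x = 16 - 13 = 3
Check: log_2(3 + 13) = log_2(16) = log_2(16) = 4 ✓

x = 3


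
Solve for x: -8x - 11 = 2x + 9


Starting with: -8x - 11 = 2x + 9
Move all x terms to left: (-8 - 2)x = 9 + 11
Simplify: -10x = 20
Divide both sides by -10: x = -2

x = -2


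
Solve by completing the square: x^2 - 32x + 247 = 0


Start: x^2 - 32x + 247 = 0
Move constant: x^2 - 32x = -247
Half of -32 is -16, squared is 256
Add 256 to both sides: x^2 - 32x + 256 = 9
(x - 16)^2 = 9
x - 16 = ±3
x = 16 + 3 = 19 or x = 16 - 3 = 13

x = 13, x = 19


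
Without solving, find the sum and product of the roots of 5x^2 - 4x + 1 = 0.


By Vieta's formulas for ax^2 + bx + c = 0:
  Sum of roots = -b/a
  Product of roots = c/a

Here a = 5, b = -4, c = 1
Sum = -(-4)/5 = 4/5
Product = 1/5 = 1/5

Sum = 4/5, Product = 1/5


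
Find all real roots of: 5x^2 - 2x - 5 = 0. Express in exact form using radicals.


Using the quadratic formula: x = (-b ± sqrt(b^2 - 4ac)) / (2a)
Here a = 5, b = -2, c = -5
Discriminant = b^2 - 4ac = (-2)^2 - 4(5)(-5) = 4 + 100 = 104
Since discriminant = 104 > 0, there are two real roots.
x = (2 ± 2*sqrt(26)) / 10
Simplifying: x = (1 ± sqrt(26)) / 5
Numerically: x ≈ 1.2198 or x ≈ -0.8198

x = (1 + sqrt(26)) / 5 or x = (1 - sqrt(26)) / 5


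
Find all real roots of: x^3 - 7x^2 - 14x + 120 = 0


Let p(x) = x^3 - 7x^2 - 14x + 120. By the rational root theorem (leading coefficient 1), any rational root is an integer divisor of 120: try ±1, ±2, ... in turn.
Test x = 1: value = 100 ≠ 0.
Test x = -1: value = 126 ≠ 0.
Test x = 2: value = 72 ≠ 0.
Test x = -2: value = 112 ≠ 0.
Test x = 3: value = 42 ≠ 0.
Test x = -3: value = 72 ≠ 0.
Test x = 4: value = 16 ≠ 0.
Test x = -4: value = 0 ✓, so (x + 4) is a factor.
Synthetic division by (x + 4): bring down 1; 1(-4) - 7 = -11; (-11)(-4) - 14 = 30; 30(-4) + 120 = 0 → quotient x^2 - 11x + 30, remainder 0.
Solve the quadratic x^2 - 11x + 30 = 0: discriminant = (-11)^2 - 4(1)(30) = 121 - 120 = 1.
sqrt(1) = 1, so x = (11 ± 1)/2: x = 6 or x = 5.

x = -4, x = 5, x = 6


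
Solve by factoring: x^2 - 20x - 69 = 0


We need two numbers that multiply to -69 and add to -20.
Those numbers are 3 and -23 (since 3 * (-23) = -69 and 3 + (-23) = -20).
So x^2 - 20x - 69 = (x + 3)(x - 23) = 0
Setting each factor to zero: x = -3 or x = 23

x = -3, x = 23


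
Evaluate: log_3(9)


We need the exponent such that 3^? = 9
3^2 = 9
Therefore log_3(9) = 2

2


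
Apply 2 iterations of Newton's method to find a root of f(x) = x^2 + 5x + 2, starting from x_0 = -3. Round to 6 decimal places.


Newton's method: x_(n+1) = x_n - f(x_n)/f'(x_n)
f(x) = x^2 + 5x + 2
f'(x) = 2x + 5

Iteration 1:
  f(-3.000000) = -4.000000
  f'(-3.000000) = -1.000000
  x_1 = -3.000000 - (-4.000000)/(-1.000000) = -7.000000

Iteration 2:
  f(-7.000000) = 16.000000
  f'(-7.000000) = -9.000000
  x_2 = -7.000000 - (16.000000)/(-9.000000) = -5.222222

x_2 = -5.222222


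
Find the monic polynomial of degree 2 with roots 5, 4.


A monic polynomial with roots 5, 4 is:
p(x) = (x - 5)(x - 4)
After multiplying by (x - 5): x - 5
After multiplying by (x - 4): x^2 - 9x + 20

x^2 - 9x + 20


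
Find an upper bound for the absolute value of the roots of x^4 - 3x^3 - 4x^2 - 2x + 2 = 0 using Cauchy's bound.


Cauchy's bound: all roots r satisfy |r| <= 1 + max(|a_i/a_n|) for i = 0,...,n-1
where a_n is the leading coefficient.

Coefficients: [1, -3, -4, -2, 2]
Leading coefficient a_n = 1
Ratios |a_i/a_n|: 3, 4, 2, 2
Maximum ratio: 4
Cauchy's bound: |r| <= 1 + 4 = 5

Upper bound = 5


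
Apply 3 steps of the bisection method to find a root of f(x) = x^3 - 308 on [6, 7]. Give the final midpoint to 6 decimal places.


f(x) = x^3 - 308
f(6) = -92 < 0
f(7) = 35 > 0

Step 1: midpoint = (6.000000 + 7.000000)/2 = 6.500000
  f(6.500000) = -33.375000
  f(mid) < 0, so root is in [6.500000, 7.000000]

Step 2: midpoint = (6.500000 + 7.000000)/2 = 6.750000
  f(6.750000) = -0.453125
  f(mid) < 0, so root is in [6.750000, 7.000000]

Step 3: midpoint = (6.750000 + 7.000000)/2 = 6.875000
  f(6.875000) = 16.951172
  f(mid) > 0, so root is in [6.750000, 6.875000]

midpoint = 6.875000


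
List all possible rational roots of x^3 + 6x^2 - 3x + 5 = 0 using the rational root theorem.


Rational root theorem: possible roots are ±p/q where:
  p divides the constant term (5): p ∈ {1, 5}
  q divides the leading coefficient (1): q ∈ {1}

All possible rational roots: -5, -1, 1, 5

-5, -1, 1, 5


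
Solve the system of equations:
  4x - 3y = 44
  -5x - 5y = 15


Using Cramer's rule:
Determinant D = (4)(-5) - (-5)(-3) = -20 - 15 = -35
Dx = (44)(-5) - (15)(-3) = -220 + 45 = -175
Dy = (4)(15) - (-5)(44) = 60 + 220 = 280
x = Dx/D = -175/-35 = 5
y = Dy/D = 280/-35 = -8

x = 5, y = -8


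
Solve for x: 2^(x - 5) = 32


Express both sides with the same base.
32 = 2^5
Since the bases match, equate exponents: x - 5 = 5
So x = 5 - (-5) = 10

x = 10


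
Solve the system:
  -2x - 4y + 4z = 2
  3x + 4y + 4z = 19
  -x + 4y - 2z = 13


Using Cramer's rule. Expand each determinant along the first row.
D  = (-2)*[4*(-2) - 4*4] - (-4)*[3*(-2) - 4*(-1)] + 4*[3*4 - 4*(-1)]
  = (-2)*(-24) - (-4)*(-2) + 4*(16) = 104
Dx = 2*[4*(-2) - 4*4] - (-4)*[19*(-2) - 4*13] + 4*[19*4 - 4*13]
  = 2*(-24) - (-4)*(-90) + 4*(24) = -312
Dy = (-2)*[19*(-2) - 4*13] - 2*[3*(-2) - 4*(-1)] + 4*[3*13 - 19*(-1)]
  = (-2)*(-90) - 2*(-2) + 4*(58) = 416
Dz = (-2)*[4*13 - 19*4] - (-4)*[3*13 - 19*(-1)] + 2*[3*4 - 4*(-1)]
  = (-2)*(-24) - (-4)*(58) + 2*(16) = 312
x = Dx/D = -312/104 = -3, y = Dy/D = 416/104 = 4, z = Dz/D = 312/104 = 3
Check eq1: (-2)(-3) + (-4)(4) + (4)(3) = 2 = 2 ✓
Check eq2: (3)(-3) + (4)(4) + (4)(3) = 19 = 19 ✓
Check eq3: (-1)(-3) + (4)(4) + (-2)(3) = 13 = 13 ✓

x = -3, y = 4, z = 3


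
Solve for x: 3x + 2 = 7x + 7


Starting with: 3x + 2 = 7x + 7
Move all x terms to left: (3 - 7)x = 7 - 2
Simplify: -4x = 5
Divide both sides by -4: x = -5/4

x = -5/4


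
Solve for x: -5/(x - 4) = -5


Multiply both sides by (x - 4): -5 = -5(x - 4)
Distribute: -5 = -5x + 20
-5x = -5 - 20 = -25
x = 5

x = 5


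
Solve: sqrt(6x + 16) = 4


Square both sides: 6x + 16 = 4^2 = 16
6x = 16 - 16 = 0
x = 0
Check: sqrt(6*0 + 16) = sqrt(16) = 4 ✓

x = 0


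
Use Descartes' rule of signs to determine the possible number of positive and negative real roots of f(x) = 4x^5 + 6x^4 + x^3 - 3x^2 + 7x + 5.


Descartes' rule of signs:

For positive roots, count sign changes in f(x) = 4x^5 + 6x^4 + x^3 - 3x^2 + 7x + 5:
Signs of coefficients: +, +, +, -, +, +
Number of sign changes: 2
Possible positive real roots: 2, 0

For negative roots, examine f(-x) = -4x^5 + 6x^4 - x^3 - 3x^2 - 7x + 5:
Signs of coefficients: -, +, -, -, -, +
Number of sign changes: 3
Possible negative real roots: 3, 1

Positive roots: 2 or 0; Negative roots: 3 or 1


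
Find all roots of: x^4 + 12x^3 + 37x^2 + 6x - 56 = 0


Let p(x) = x^4 + 12x^3 + 37x^2 + 6x - 56. By the rational root theorem (leading coefficient 1), any rational root is an integer divisor of 56: try ±1, ±2, ... in turn.
Test x = 1: value = 0 ✓, so (x - 1) is a factor.
Synthetic division by (x - 1): bring down 1; 1(1) + 12 = 13; 13(1) + 37 = 50; 50(1) + 6 = 56; 56(1) - 56 = 0 → quotient x^3 + 13x^2 + 50x + 56, remainder 0.
Continue with the quotient x^3 + 13x^2 + 50x + 56 (candidates must divide 56; re-test x = 1 first in case it repeats).
Test x = 1: value = 120 ≠ 0.
Test x = -1: value = 18 ≠ 0.
Test x = 2: value = 216 ≠ 0.
Test x = -2: value = 0 ✓, so (x + 2) is a factor.
Synthetic division by (x + 2): bring down 1; 1(-2) + 13 = 11; 11(-2) + 50 = 28; 28(-2) + 56 = 0 → quotient x^2 + 11x + 28, remainder 0.
Solve the quadratic x^2 + 11x + 28 = 0: discriminant = 11^2 - 4(1)(28) = 121 - 112 = 9.
sqrt(9) = 3, so x = (-11 ± 3)/2: x = -4 or x = -7.
Collecting all roots found:

x = -7, x = -4, x = -2, x = 1


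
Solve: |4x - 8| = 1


An absolute value equation |expr| = 1 gives two cases:
Case 1: 4x - 8 = 1
  4x = 9, so x = 9/4
Case 2: 4x - 8 = -1
  4x = 7, so x = 7/4

x = 7/4, x = 9/4


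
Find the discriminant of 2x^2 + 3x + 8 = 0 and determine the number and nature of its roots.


For ax^2 + bx + c = 0, discriminant D = b^2 - 4ac
Here a = 2, b = 3, c = 8
D = (3)^2 - 4(2)(8) = 9 - 64 = -55

D = -55 < 0
The equation has no real roots (2 complex conjugate roots).

Discriminant = -55, no real roots (2 complex conjugate roots)


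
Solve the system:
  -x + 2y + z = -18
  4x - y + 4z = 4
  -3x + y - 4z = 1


Using Cramer's rule. Expand each determinant along the first row.
D  = (-1)*[(-1)*(-4) - 4*1] - 2*[4*(-4) - 4*(-3)] + 1*[4*1 - (-1)*(-3)]
  = (-1)*(0) - 2*(-4) + 1*(1) = 9
Dx = (-18)*[(-1)*(-4) - 4*1] - 2*[4*(-4) - 4*1] + 1*[4*1 - (-1)*1]
  = (-18)*(0) - 2*(-20) + 1*(5) = 45
Dy = (-1)*[4*(-4) - 4*1] - (-18)*[4*(-4) - 4*(-3)] + 1*[4*1 - 4*(-3)]
  = (-1)*(-20) - (-18)*(-4) + 1*(16) = -36
Dz = (-1)*[(-1)*1 - 4*1] - 2*[4*1 - 4*(-3)] + (-18)*[4*1 - (-1)*(-3)]
  = (-1)*(-5) - 2*(16) + (-18)*(1) = -45
x = Dx/D = 45/9 = 5, y = Dy/D = -36/9 = -4, z = Dz/D = -45/9 = -5
Check eq1: (-1)(5) + (2)(-4) + (1)(-5) = -18 = -18 ✓
Check eq2: (4)(5) + (-1)(-4) + (4)(-5) = 4 = 4 ✓
Check eq3: (-3)(5) + (1)(-4) + (-4)(-5) = 1 = 1 ✓

x = 5, y = -4, z = -5


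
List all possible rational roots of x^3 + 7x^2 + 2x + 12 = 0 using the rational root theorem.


Rational root theorem: possible roots are ±p/q where:
  p divides the constant term (12): p ∈ {1, 2, 3, 4, 6, 12}
  q divides the leading coefficient (1): q ∈ {1}

All possible rational roots: -12, -6, -4, -3, -2, -1, 1, 2, 3, 4, 6, 12

-12, -6, -4, -3, -2, -1, 1, 2, 3, 4, 6, 12


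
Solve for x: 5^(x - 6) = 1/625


Express both sides with the same base.
1/625 = 5^(-4)
Since the bases match, equate exponents: x - 6 = -4
So x = -4 - (-6) = 2

x = 2


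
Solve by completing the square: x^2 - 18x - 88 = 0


Start: x^2 - 18x - 88 = 0
Move constant: x^2 - 18x = 88
Half of -18 is -9, squared is 81
Add 81 to both sides: x^2 - 18x + 81 = 169
(x - 9)^2 = 169
x - 9 = ±13
x = 9 + 13 = 22 or x = 9 - 13 = -4

x = -4, x = 22


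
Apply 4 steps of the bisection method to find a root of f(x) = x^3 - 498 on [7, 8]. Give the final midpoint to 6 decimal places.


f(x) = x^3 - 498
f(7) = -155 < 0
f(8) = 14 > 0

Step 1: midpoint = (7.000000 + 8.000000)/2 = 7.500000
  f(7.500000) = -76.125000
  f(mid) < 0, so root is in [7.500000, 8.000000]

Step 2: midpoint = (7.500000 + 8.000000)/2 = 7.750000
  f(7.750000) = -32.515625
  f(mid) < 0, so root is in [7.750000, 8.000000]

Step 3: midpoint = (7.750000 + 8.000000)/2 = 7.875000
  f(7.875000) = -9.626953
  f(mid) < 0, so root is in [7.875000, 8.000000]

Step 4: midpoint = (7.875000 + 8.000000)/2 = 7.937500
  f(7.937500) = 2.093506
  f(mid) > 0, so root is in [7.875000, 7.937500]

midpoint = 7.937500


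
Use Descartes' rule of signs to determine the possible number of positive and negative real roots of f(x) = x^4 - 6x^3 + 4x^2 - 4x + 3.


Descartes' rule of signs:

For positive roots, count sign changes in f(x) = x^4 - 6x^3 + 4x^2 - 4x + 3:
Signs of coefficients: +, -, +, -, +
Number of sign changes: 4
Possible positive real roots: 4, 2, 0

For negative roots, examine f(-x) = x^4 + 6x^3 + 4x^2 + 4x + 3:
Signs of coefficients: +, +, +, +, +
Number of sign changes: 0
Possible negative real roots: 0

Positive roots: 4 or 2 or 0; Negative roots: 0


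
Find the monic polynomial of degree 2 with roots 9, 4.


A monic polynomial with roots 9, 4 is:
p(x) = (x - 9)(x - 4)
After multiplying by (x - 9): x - 9
After multiplying by (x - 4): x^2 - 13x + 36

x^2 - 13x + 36


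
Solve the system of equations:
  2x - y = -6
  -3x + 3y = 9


Using Cramer's rule:
Determinant D = (2)(3) - (-3)(-1) = 6 - 3 = 3
Dx = (-6)(3) - (9)(-1) = -18 + 9 = -9
Dy = (2)(9) - (-3)(-6) = 18 - 18 = 0
x = Dx/D = -9/3 = -3
y = Dy/D = 0/3 = 0

x = -3, y = 0


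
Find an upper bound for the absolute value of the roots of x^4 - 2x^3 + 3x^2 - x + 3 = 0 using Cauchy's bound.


Cauchy's bound: all roots r satisfy |r| <= 1 + max(|a_i/a_n|) for i = 0,...,n-1
where a_n is the leading coefficient.

Coefficients: [1, -2, 3, -1, 3]
Leading coefficient a_n = 1
Ratios |a_i/a_n|: 2, 3, 1, 3
Maximum ratio: 3
Cauchy's bound: |r| <= 1 + 3 = 4

Upper bound = 4


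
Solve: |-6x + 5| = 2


An absolute value equation |expr| = 2 gives two cases:
Case 1: -6x + 5 = 2
  -6x = -3, so x = 1/2
Case 2: -6x + 5 = -2
  -6x = -7, so x = 7/6

x = 1/2, x = 7/6


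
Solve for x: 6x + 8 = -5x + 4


Starting with: 6x + 8 = -5x + 4
Move all x terms to left: (6 + 5)x = 4 - 8
Simplify: 11x = -4
Divide both sides by 11: x = -4/11

x = -4/11


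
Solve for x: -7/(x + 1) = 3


Multiply both sides by (x + 1): -7 = 3(x + 1)
Distribute: -7 = 3x + 3
3x = -7 - 3 = -10
x = -10/3

x = -10/3


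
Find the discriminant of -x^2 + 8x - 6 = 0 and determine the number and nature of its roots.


For ax^2 + bx + c = 0, discriminant D = b^2 - 4ac
Here a = -1, b = 8, c = -6
D = (8)^2 - 4(-1)(-6) = 64 - 24 = 40

D = 40 > 0 but not a perfect square
The equation has 2 distinct real irrational roots.

Discriminant = 40, 2 distinct real irrational roots


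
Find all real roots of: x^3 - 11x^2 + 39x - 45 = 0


Let p(x) = x^3 - 11x^2 + 39x - 45. By the rational root theorem (leading coefficient 1), any rational root is an integer divisor of 45: try ±1, ±2, ... in turn.
Test x = 1: value = -16 ≠ 0.
Test x = -1: value = -96 ≠ 0.
Test x = 3: value = 0 ✓, so (x - 3) is a factor.
Synthetic division by (x - 3): bring down 1; 1(3) - 11 = -8; (-8)(3) + 39 = 15; 15(3) - 45 = 0 → quotient x^2 - 8x + 15, remainder 0.
Solve the quadratic x^2 - 8x + 15 = 0: discriminant = (-8)^2 - 4(1)(15) = 64 - 60 = 4.
sqrt(4) = 2, so x = (8 ± 2)/2: x = 5 or x = 3.

x = 3 (multiplicity 2), x = 5


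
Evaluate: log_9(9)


We need the exponent such that 9^? = 9
9^1 = 9
Therefore log_9(9) = 1

1


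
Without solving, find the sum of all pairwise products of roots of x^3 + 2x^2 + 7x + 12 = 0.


By Vieta's formulas for x^3 + bx^2 + cx + d = 0:
  r1 + r2 + r3 = -b/a = -2
  r1*r2 + r1*r3 + r2*r3 = c/a = 7
  r1*r2*r3 = -d/a = -12


Sum of pairwise products = 7


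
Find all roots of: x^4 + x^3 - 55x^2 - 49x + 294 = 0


Let p(x) = x^4 + x^3 - 55x^2 - 49x + 294. By the rational root theorem (leading coefficient 1), any rational root is an integer divisor of 294: try ±1, ±2, ... in turn.
Test x = 1: value = 192 ≠ 0.
Test x = -1: value = 288 ≠ 0.
Test x = 2: value = 0 ✓, so (x - 2) is a factor.
Synthetic division by (x - 2): bring down 1; 1(2) + 1 = 3; 3(2) - 55 = -49; (-49)(2) - 49 = -147; (-147)(2) + 294 = 0 → quotient x^3 + 3x^2 - 49x - 147, remainder 0.
Continue with the quotient x^3 + 3x^2 - 49x - 147 (candidates must divide 147).
Test x = 3: value = -240 ≠ 0.
Test x = -3: value = 0 ✓, so (x + 3) is a factor.
Synthetic division by (x + 3): bring down 1; 1(-3) + 3 = 0; 0(-3) - 49 = -49; (-49)(-3) - 147 = 0 → quotient x^2 - 49, remainder 0.
Solve the quadratic x^2 - 49 = 0: discriminant = 0^2 - 4(1)(-49) = 0 + 196 = 196.
sqrt(196) = 14, so x = (0 ± 14)/2: x = 7 or x = -7.
Collecting all roots found:

x = -7, x = -3, x = 2, x = 7


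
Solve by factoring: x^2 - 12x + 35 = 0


We need two numbers that multiply to 35 and add to -12.
Those numbers are -5 and -7 (since (-5) * (-7) = 35 and (-5) + (-7) = -12).
So x^2 - 12x + 35 = (x - 5)(x - 7) = 0
Setting each factor to zero: x = 5 or x = 7

x = 5, x = 7


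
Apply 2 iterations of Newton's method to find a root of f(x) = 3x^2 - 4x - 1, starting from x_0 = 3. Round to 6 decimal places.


Newton's method: x_(n+1) = x_n - f(x_n)/f'(x_n)
f(x) = 3x^2 - 4x - 1
f'(x) = 6x - 4

Iteration 1:
  f(3.000000) = 14.000000
  f'(3.000000) = 14.000000
  x_1 = 3.000000 - (14.000000)/(14.000000) = 2.000000

Iteration 2:
  f(2.000000) = 3.000000
  f'(2.000000) = 8.000000
  x_2 = 2.000000 - (3.000000)/(8.000000) = 1.625000

x_2 = 1.625000


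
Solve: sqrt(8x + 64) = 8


Square both sides: 8x + 64 = 8^2 = 64
8x = 64 - 64 = 0
x = 0
Check: sqrt(8*0 + 64) = sqrt(64) = 8 ✓

x = 0


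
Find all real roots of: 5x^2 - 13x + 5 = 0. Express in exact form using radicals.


Using the quadratic formula: x = (-b ± sqrt(b^2 - 4ac)) / (2a)
Here a = 5, b = -13, c = 5
Discriminant = b^2 - 4ac = (-13)^2 - 4(5)(5) = 169 - 100 = 69
Since discriminant = 69 > 0, there are two real roots.
x = (13 ± sqrt(69)) / 10
Numerically: x ≈ 2.1307 or x ≈ 0.4693

x = (13 + sqrt(69)) / 10 or x = (13 - sqrt(69)) / 10


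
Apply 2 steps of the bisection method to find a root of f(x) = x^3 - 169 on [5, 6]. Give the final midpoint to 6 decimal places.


f(x) = x^3 - 169
f(5) = -44 < 0
f(6) = 47 > 0

Step 1: midpoint = (5.000000 + 6.000000)/2 = 5.500000
  f(5.500000) = -2.625000
  f(mid) < 0, so root is in [5.500000, 6.000000]

Step 2: midpoint = (5.500000 + 6.000000)/2 = 5.750000
  f(5.750000) = 21.109375
  f(mid) > 0, so root is in [5.500000, 5.750000]

midpoint = 5.750000


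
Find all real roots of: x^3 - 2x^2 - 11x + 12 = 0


Let p(x) = x^3 - 2x^2 - 11x + 12. By the rational root theorem (leading coefficient 1), any rational root is an integer divisor of 12: try ±1, ±2, ... in turn.
Test x = 1: value = 0 ✓, so (x - 1) is a factor.
Synthetic division by (x - 1): bring down 1; 1(1) - 2 = -1; (-1)(1) - 11 = -12; (-12)(1) + 12 = 0 → quotient x^2 - x - 12, remainder 0.
Solve the quadratic x^2 - x - 12 = 0: discriminant = (-1)^2 - 4(1)(-12) = 1 + 48 = 49.
sqrt(49) = 7, so x = (1 ± 7)/2: x = 4 or x = -3.

x = -3, x = 1, x = 4


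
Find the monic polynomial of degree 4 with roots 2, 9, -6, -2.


A monic polynomial with roots 2, 9, -6, -2 is:
p(x) = (x - 2)(x - 9)(x + 6)(x + 2)
After multiplying by (x - 2): x - 2
After multiplying by (x - 9): x^2 - 11x + 18
After multiplying by (x + 6): x^3 - 5x^2 - 48x + 108
After multiplying by (x + 2): x^4 - 3x^3 - 58x^2 + 12x + 216

x^4 - 3x^3 - 58x^2 + 12x + 216


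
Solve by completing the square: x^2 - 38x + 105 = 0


Start: x^2 - 38x + 105 = 0
Move constant: x^2 - 38x = -105
Half of -38 is -19, squared is 361
Add 361 to both sides: x^2 - 38x + 361 = 256
(x - 19)^2 = 256
x - 19 = ±16
x = 19 + 16 = 35 or x = 19 - 16 = 3

x = 3, x = 35


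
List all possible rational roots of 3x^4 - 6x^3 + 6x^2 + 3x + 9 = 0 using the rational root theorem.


Rational root theorem: possible roots are ±p/q where:
  p divides the constant term (9): p ∈ {1, 3, 9}
  q divides the leading coefficient (3): q ∈ {1, 3}

All possible rational roots: -9, -3, -1, -1/3, 1/3, 1, 3, 9

-9, -3, -1, -1/3, 1/3, 1, 3, 9


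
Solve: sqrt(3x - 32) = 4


Square both sides: 3x - 32 = 4^2 = 16
3x = 16 + 32 = 48
x = 16
Check: sqrt(3*16 - 32) = sqrt(16) = 4 ✓

x = 16


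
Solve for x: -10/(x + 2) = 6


Multiply both sides by (x + 2): -10 = 6(x + 2)
Distribute: -10 = 6x + 12
6x = -10 - 12 = -22
x = -11/3

x = -11/3


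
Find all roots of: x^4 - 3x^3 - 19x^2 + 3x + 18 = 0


Let p(x) = x^4 - 3x^3 - 19x^2 + 3x + 18. By the rational root theorem (leading coefficient 1), any rational root is an integer divisor of 18: try ±1, ±2, ... in turn.
Test x = 1: value = 0 ✓, so (x - 1) is a factor.
Synthetic division by (x - 1): bring down 1; 1(1) - 3 = -2; (-2)(1) - 19 = -21; (-21)(1) + 3 = -18; (-18)(1) + 18 = 0 → quotient x^3 - 2x^2 - 21x - 18, remainder 0.
Continue with the quotient x^3 - 2x^2 - 21x - 18 (candidates must divide 18; re-test x = 1 first in case it repeats).
Test x = 1: value = -40 ≠ 0.
Test x = -1: value = 0 ✓, so (x + 1) is a factor.
Synthetic division by (x + 1): bring down 1; 1(-1) - 2 = -3; (-3)(-1) - 21 = -18; (-18)(-1) - 18 = 0 → quotient x^2 - 3x - 18, remainder 0.
Solve the quadratic x^2 - 3x - 18 = 0: discriminant = (-3)^2 - 4(1)(-18) = 9 + 72 = 81.
sqrt(81) = 9, so x = (3 ± 9)/2: x = 6 or x = -3.
Collecting all roots found:

x = -3, x = -1, x = 1, x = 6


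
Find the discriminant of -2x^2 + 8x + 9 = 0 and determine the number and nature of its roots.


For ax^2 + bx + c = 0, discriminant D = b^2 - 4ac
Here a = -2, b = 8, c = 9
D = (8)^2 - 4(-2)(9) = 64 + 72 = 136

D = 136 > 0 but not a perfect square
The equation has 2 distinct real irrational roots.

Discriminant = 136, 2 distinct real irrational roots


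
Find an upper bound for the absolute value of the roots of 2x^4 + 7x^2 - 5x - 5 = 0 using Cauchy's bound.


Cauchy's bound: all roots r satisfy |r| <= 1 + max(|a_i/a_n|) for i = 0,...,n-1
where a_n is the leading coefficient.

Coefficients: [2, 0, 7, -5, -5]
Leading coefficient a_n = 2
Ratios |a_i/a_n|: 0, 7/2, 5/2, 5/2
Maximum ratio: 7/2
Cauchy's bound: |r| <= 1 + 7/2 = 9/2

Upper bound = 9/2


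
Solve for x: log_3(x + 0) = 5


Convert to exponential form: x + 0 = 3^5 = 243
x = 243 - 0 = 243
Check: log_3(243 + 0) = log_3(243) = log_3(243) = 5 ✓

x = 243


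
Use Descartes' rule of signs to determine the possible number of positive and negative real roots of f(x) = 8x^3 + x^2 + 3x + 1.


Descartes' rule of signs:

For positive roots, count sign changes in f(x) = 8x^3 + x^2 + 3x + 1:
Signs of coefficients: +, +, +, +
Number of sign changes: 0
Possible positive real roots: 0

For negative roots, examine f(-x) = -8x^3 + x^2 - 3x + 1:
Signs of coefficients: -, +, -, +
Number of sign changes: 3
Possible negative real roots: 3, 1

Positive roots: 0; Negative roots: 3 or 1


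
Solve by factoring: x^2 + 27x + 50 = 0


We need two numbers that multiply to 50 and add to 27.
Those numbers are 25 and 2 (since 25 * 2 = 50 and 25 + 2 = 27).
So x^2 + 27x + 50 = (x + 25)(x + 2) = 0
Setting each factor to zero: x = -25 or x = -2

x = -25, x = -2


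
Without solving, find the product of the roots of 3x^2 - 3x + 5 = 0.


By Vieta's formulas for ax^2 + bx + c = 0:
  Sum of roots = -b/a
  Product of roots = c/a

Here a = 3, b = -3, c = 5
Sum = -(-3)/3 = 1
Product = 5/3 = 5/3

Product = 5/3


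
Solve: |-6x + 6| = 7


An absolute value equation |expr| = 7 gives two cases:
Case 1: -6x + 6 = 7
  -6x = 1, so x = -1/6
Case 2: -6x + 6 = -7
  -6x = -13, so x = 13/6

x = -1/6, x = 13/6


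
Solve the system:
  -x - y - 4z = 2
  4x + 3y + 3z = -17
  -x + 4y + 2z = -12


Using Cramer's rule. Expand each determinant along the first row.
D  = (-1)*[3*2 - 3*4] - (-1)*[4*2 - 3*(-1)] + (-4)*[4*4 - 3*(-1)]
  = (-1)*(-6) - (-1)*(11) + (-4)*(19) = -59
Dx = 2*[3*2 - 3*4] - (-1)*[(-17)*2 - 3*(-12)] + (-4)*[(-17)*4 - 3*(-12)]
  = 2*(-6) - (-1)*(2) + (-4)*(-32) = 118
Dy = (-1)*[(-17)*2 - 3*(-12)] - 2*[4*2 - 3*(-1)] + (-4)*[4*(-12) - (-17)*(-1)]
  = (-1)*(2) - 2*(11) + (-4)*(-65) = 236
Dz = (-1)*[3*(-12) - (-17)*4] - (-1)*[4*(-12) - (-17)*(-1)] + 2*[4*4 - 3*(-1)]
  = (-1)*(32) - (-1)*(-65) + 2*(19) = -59
x = Dx/D = 118/-59 = -2, y = Dy/D = 236/-59 = -4, z = Dz/D = -59/-59 = 1
Check eq1: (-1)(-2) + (-1)(-4) + (-4)(1) = 2 = 2 ✓
Check eq2: (4)(-2) + (3)(-4) + (3)(1) = -17 = -17 ✓
Check eq3: (-1)(-2) + (4)(-4) + (2)(1) = -12 = -12 ✓

x = -2, y = -4, z = 1
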